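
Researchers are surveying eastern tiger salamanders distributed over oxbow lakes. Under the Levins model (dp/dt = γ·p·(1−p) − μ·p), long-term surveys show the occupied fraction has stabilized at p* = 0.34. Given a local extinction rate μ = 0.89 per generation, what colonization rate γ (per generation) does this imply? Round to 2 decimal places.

1.35

At equilibrium γ(1−p*) = μ, so γ = μ/(1−p*).
γ = 0.89/(1 − 0.34) = 0.89/0.6600 = 1.3485.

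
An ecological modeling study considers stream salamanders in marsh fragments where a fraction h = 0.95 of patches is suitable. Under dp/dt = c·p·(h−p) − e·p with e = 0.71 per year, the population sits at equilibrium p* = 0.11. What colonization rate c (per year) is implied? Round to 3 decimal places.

0.845

At equilibrium c(h−p*) = e, so c = e/(h−p*).
c = 0.71/(0.95 − 0.11) = 0.71/0.8400 = 0.8452.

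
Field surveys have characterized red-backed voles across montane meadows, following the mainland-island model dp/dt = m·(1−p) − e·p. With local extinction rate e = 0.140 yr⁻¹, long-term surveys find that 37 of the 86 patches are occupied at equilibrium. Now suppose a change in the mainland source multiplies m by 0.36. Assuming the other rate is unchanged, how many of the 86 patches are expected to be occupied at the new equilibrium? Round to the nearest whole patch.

18

Observed p* = 37/86 = 0.43023.
Balance m(1−p*) = e·p* gives m = e·p*/(1−p*) = 0.140×0.43023/0.56977 = 0.10571.
New p* = m/(m+e) = 0.03806/(0.03806+0.14000) = 0.21375.
Expected occupied = 86 × 0.21375 = 18.38 ≈ 18.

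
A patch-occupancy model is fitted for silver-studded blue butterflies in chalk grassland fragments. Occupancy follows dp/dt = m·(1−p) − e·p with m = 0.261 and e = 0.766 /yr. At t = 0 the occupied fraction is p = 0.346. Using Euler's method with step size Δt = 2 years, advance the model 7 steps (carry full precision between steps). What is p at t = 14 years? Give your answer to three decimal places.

Update rule: p ← p + [m·(1−p) − e·p]·Δt with Δt = 2.
t = 2: p = 0.34600 + (-0.18868) = 0.15732
t = 4: p = 0.15732 + (+0.19887) = 0.35619
t = 6: p = 0.35619 + (-0.20961) = 0.14658
t = 8: p = 0.14658 + (+0.22093) = 0.36751
t = 10: p = 0.36751 + (-0.23286) = 0.13465
t = 12: p = 0.13465 + (+0.24544) = 0.38008
t = 14: p = 0.38008 + (-0.25869) = 0.12139

0.121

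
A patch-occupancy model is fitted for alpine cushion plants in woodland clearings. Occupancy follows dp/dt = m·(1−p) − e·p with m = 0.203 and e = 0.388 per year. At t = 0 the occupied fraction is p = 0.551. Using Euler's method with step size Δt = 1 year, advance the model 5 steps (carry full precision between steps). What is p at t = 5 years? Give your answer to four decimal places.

Update rule: p ← p + [m·(1−p) − e·p]·Δt with Δt = 1.
p: 0.55100 → 0.42836  (Δp = -0.12264)
p: 0.42836 → 0.37820  (Δp = -0.05016)
p: 0.37820 → 0.35768  (Δp = -0.02052)
p: 0.35768 → 0.34929  (Δp = -0.00839)
p: 0.34929 → 0.34586  (Δp = -0.00343)

0.3459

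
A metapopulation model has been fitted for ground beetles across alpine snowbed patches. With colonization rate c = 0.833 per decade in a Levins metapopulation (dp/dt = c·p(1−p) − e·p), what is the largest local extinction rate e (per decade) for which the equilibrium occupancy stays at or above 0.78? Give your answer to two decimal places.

1 − e/c ≥ 0.78 ⇒ e ≤ c(1 − 0.78) = 0.833 × 0.2200.
e_max = 0.1833.

0.18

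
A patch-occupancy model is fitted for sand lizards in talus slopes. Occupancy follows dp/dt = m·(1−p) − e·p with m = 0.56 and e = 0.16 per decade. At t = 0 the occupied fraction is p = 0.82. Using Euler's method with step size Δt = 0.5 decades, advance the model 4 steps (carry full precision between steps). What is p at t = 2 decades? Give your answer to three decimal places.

0.785

Update rule: p ← p + [m·(1−p) − e·p]·Δt with Δt = 0.5.
p: 0.82000 → 0.80480  (Δp = -0.01520)
p: 0.80480 → 0.79507  (Δp = -0.00973)
p: 0.79507 → 0.78885  (Δp = -0.00623)
p: 0.78885 → 0.78486  (Δp = -0.00398)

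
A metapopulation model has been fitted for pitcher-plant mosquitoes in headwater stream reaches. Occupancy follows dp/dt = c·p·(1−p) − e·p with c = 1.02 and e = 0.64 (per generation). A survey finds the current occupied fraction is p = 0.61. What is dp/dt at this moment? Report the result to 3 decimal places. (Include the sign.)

Colonization term: c·p·(1−p) = 1.02×0.61×0.3900 = 0.24266.
Extinction term: e·p = 0.39040.
dp/dt = 0.24266 − 0.39040 = -0.14774.

-0.148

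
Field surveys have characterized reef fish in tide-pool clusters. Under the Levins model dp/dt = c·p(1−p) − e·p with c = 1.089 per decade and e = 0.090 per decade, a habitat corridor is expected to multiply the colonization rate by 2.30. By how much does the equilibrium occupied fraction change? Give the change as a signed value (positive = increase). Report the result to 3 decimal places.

0.047

Before: p* = 1 − 0.090/1.089 = 0.9174.
After the change, c = 2.5047, e = 0.09, so p* = 1 − 0.09/2.5047 = 0.9641.
Δp* = 0.9641 − 0.9174 = +0.0467.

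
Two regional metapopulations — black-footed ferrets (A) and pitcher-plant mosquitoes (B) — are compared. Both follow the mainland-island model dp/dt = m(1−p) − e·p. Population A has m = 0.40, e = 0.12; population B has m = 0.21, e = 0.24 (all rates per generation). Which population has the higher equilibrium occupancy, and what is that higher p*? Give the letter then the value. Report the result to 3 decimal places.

A, 0.769

A: p*_A = m/(m+e) = 0.40/0.5200 = 0.7692.
B: p*_B = 0.21/0.4500 = 0.4667.
A is higher at 0.7692.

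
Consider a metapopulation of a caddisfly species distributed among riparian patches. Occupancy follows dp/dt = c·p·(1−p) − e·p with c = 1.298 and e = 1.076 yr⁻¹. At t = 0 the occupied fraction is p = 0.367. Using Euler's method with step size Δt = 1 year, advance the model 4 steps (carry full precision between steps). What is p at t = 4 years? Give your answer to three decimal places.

Update rule: p ← p + [c·p·(1−p) − e·p]·Δt with Δt = 1.
t = 1: p = 0.36700 + (-0.09335) = 0.27365
t = 2: p = 0.27365 + (-0.03645) = 0.23720
t = 3: p = 0.23720 + (-0.02037) = 0.21683
t = 4: p = 0.21683 + (-0.01289) = 0.20394

0.204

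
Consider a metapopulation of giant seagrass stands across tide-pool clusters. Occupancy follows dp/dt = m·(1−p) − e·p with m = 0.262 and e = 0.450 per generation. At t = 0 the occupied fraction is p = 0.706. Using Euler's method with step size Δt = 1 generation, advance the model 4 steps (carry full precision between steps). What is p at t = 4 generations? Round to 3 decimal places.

Update rule: p ← p + [m·(1−p) − e·p]·Δt with Δt = 1.
t = 1: p = 0.70600 + (-0.24067) = 0.46533
t = 2: p = 0.46533 + (-0.06931) = 0.39601
t = 3: p = 0.39601 + (-0.01996) = 0.37605
t = 4: p = 0.37605 + (-0.00575) = 0.37030

0.370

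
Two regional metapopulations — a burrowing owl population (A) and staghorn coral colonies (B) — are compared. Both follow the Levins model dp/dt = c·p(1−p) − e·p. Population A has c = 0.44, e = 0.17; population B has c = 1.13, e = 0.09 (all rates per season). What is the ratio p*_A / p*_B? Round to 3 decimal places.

0.667

A: p*_A = 1 − 0.17/0.44 = 0.6136.
B: p*_B = 1 − 0.09/1.13 = 0.9204.
p*_A / p*_B = 0.6136/0.9204 = 0.6667.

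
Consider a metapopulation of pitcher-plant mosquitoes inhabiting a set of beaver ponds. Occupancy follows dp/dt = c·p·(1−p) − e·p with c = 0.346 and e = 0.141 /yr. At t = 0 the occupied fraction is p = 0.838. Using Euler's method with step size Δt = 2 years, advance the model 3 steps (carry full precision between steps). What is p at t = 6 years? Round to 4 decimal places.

Update rule: p ← p + [c·p·(1−p) − e·p]·Δt with Δt = 2.
t = 2: p = 0.83800 + (-0.14237) = 0.69563
t = 4: p = 0.69563 + (-0.04965) = 0.64598
t = 6: p = 0.64598 + (-0.02391) = 0.62207

0.6221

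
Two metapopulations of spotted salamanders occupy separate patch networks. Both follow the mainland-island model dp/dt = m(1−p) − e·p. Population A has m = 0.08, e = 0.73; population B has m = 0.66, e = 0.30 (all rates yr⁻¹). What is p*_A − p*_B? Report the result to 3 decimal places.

-0.589

A: p*_A = m/(m+e) = 0.08/0.8100 = 0.0988.
B: p*_B = 0.66/0.9600 = 0.6875.
p*_A − p*_B = 0.0988 − 0.6875 = -0.5887.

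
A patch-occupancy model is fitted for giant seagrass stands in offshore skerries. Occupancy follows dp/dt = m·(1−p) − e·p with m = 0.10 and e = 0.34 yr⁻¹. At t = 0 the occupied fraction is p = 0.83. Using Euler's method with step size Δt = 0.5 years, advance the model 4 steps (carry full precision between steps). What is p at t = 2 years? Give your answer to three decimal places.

0.450

Update rule: p ← p + [m·(1−p) − e·p]·Δt with Δt = 0.5.
step 1: Δp = -0.13260, p = 0.69740
step 2: Δp = -0.10343, p = 0.59397
step 3: Δp = -0.08067, p = 0.51330
step 4: Δp = -0.06293, p = 0.45037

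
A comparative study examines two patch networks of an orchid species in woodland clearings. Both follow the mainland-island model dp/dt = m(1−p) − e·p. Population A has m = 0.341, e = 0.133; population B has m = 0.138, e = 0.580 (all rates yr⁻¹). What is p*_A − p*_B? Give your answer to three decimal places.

0.527

A: p*_A = m/(m+e) = 0.341/0.4740 = 0.7194.
B: p*_B = 0.138/0.7180 = 0.1922.
p*_A − p*_B = 0.7194 − 0.1922 = 0.5272.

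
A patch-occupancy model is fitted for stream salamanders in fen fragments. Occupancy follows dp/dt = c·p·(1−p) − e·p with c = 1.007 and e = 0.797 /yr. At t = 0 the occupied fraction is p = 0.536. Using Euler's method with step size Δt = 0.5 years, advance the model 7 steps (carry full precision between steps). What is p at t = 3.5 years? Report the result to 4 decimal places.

0.2815

Update rule: p ← p + [c·p·(1−p) − e·p]·Δt with Δt = 0.5.
step 1: Δp = -0.08837, p = 0.44763
step 2: Δp = -0.05389, p = 0.39374
step 3: Δp = -0.03672, p = 0.35703
step 4: Δp = -0.02669, p = 0.33033
step 5: Δp = -0.02026, p = 0.31008
step 6: Δp = -0.01585, p = 0.29422
step 7: Δp = -0.01269, p = 0.28153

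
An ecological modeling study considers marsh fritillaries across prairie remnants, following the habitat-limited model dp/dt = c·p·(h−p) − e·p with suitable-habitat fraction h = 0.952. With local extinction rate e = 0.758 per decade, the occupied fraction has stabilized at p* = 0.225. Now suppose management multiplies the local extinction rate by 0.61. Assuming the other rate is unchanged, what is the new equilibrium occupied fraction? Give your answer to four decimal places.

Balance c(h−p*) = e gives c = e/(0.952 − 0.22500) = 0.758/0.72700 = 1.04264.
New p* = 0.952 − e/c = 0.952 − 0.46238/1.04264 = 0.50853.

0.5085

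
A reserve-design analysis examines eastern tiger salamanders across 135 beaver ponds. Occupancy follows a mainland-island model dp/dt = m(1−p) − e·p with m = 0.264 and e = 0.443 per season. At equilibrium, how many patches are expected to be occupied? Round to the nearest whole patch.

p* = m/(m+e) = 0.264/0.7070 = 0.3734.
Expected occupied patches = N × p* = 135 × 0.3734 = 50.41 ≈ 50.

50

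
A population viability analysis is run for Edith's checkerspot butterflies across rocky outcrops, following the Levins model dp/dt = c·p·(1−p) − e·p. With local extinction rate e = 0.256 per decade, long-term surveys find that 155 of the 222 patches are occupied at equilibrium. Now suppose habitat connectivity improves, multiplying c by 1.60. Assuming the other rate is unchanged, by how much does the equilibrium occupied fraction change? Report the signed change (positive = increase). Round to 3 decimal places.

0.113

Observed p* = 155/222 = 0.69820.
Balance c(1−p*) = e gives c = e/(1 − 0.69820) = 0.256/0.30180 = 0.84824.
New p* = 1 − e/c = 1 − 0.25600/1.35718 = 0.81137.
Δp* = 0.81137 − 0.69820 = +0.11317.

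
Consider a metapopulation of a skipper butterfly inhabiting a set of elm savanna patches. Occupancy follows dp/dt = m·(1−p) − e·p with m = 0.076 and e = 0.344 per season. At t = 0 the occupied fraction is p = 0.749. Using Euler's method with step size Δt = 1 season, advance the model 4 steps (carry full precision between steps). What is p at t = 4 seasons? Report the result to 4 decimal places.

0.2452

Update rule: p ← p + [m·(1−p) − e·p]·Δt with Δt = 1.
step 1: Δp = -0.23858, p = 0.51042
step 2: Δp = -0.13838, p = 0.37204
step 3: Δp = -0.08026, p = 0.29179
step 4: Δp = -0.04655, p = 0.24524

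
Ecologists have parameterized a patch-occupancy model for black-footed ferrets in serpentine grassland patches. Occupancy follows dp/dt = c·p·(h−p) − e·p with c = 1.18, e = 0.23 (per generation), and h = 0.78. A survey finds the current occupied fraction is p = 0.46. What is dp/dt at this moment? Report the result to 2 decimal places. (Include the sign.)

Colonization term: c·p·(h−p) = 1.18×0.46×0.3200 = 0.17370.
Extinction term: e·p = 0.10580.
dp/dt = 0.17370 − 0.10580 = 0.06790.

0.07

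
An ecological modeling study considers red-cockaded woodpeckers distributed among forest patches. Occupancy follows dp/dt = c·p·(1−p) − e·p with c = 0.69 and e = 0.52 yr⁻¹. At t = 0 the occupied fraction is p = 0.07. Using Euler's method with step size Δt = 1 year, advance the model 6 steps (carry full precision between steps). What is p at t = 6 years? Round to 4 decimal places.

0.1280

Update rule: p ← p + [c·p·(1−p) − e·p]·Δt with Δt = 1.
step 1: Δp = +0.00852, p = 0.07852
step 2: Δp = +0.00909, p = 0.08761
step 3: Δp = +0.00960, p = 0.09721
step 4: Δp = +0.01001, p = 0.10722
step 5: Δp = +0.01029, p = 0.11751
step 6: Δp = +0.01045, p = 0.12796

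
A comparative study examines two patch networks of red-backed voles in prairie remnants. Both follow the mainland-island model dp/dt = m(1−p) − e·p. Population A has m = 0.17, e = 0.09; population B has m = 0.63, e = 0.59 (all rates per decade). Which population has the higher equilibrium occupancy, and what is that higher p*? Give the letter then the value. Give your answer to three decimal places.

A, 0.654

A: p*_A = m/(m+e) = 0.17/0.2600 = 0.6538.
B: p*_B = 0.63/1.2200 = 0.5164.
A is higher at 0.6538.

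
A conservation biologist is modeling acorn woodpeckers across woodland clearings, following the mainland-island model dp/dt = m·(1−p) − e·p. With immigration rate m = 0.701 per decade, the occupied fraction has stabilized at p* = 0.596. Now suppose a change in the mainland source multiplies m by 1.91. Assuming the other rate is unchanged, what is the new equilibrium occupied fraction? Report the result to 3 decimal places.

0.738

Balance m(1−p*) = e·p* gives e = m(1−p*)/p* = 0.701×0.40400/0.59600 = 0.47517.
New p* = m/(m+e) = 1.33891/(1.33891+0.47517) = 0.73807.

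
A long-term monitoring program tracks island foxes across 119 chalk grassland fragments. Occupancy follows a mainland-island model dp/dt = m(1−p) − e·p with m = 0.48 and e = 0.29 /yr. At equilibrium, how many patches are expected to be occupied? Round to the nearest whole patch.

p* = m/(m+e) = 0.48/0.7700 = 0.6234.
Expected occupied patches = N × p* = 119 × 0.6234 = 74.18 ≈ 74.

74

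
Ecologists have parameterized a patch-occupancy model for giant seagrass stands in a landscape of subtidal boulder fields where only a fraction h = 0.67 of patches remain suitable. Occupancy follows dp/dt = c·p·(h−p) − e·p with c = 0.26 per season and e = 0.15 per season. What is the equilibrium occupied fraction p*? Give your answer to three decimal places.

0.093

Setting dp/dt = 0 and dividing by p* gives c·(h−p*) = e.
So p* = h − e/c = 0.67 − 0.15/0.26 = 0.67 − 0.5769 = 0.0931.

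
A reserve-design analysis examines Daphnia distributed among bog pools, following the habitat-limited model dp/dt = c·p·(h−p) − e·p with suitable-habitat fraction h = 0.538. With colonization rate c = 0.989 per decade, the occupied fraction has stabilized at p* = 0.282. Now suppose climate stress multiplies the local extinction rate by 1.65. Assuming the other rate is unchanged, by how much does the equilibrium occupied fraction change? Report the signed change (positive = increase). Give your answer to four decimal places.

-0.1664

Balance c(h−p*) = e gives e = 0.989×(0.538 − 0.28200) = 0.25318.
New p* = 0.538 − e/c = 0.538 − 0.41775/0.98900 = 0.11560.
Δp* = 0.11560 − 0.28200 = -0.16640.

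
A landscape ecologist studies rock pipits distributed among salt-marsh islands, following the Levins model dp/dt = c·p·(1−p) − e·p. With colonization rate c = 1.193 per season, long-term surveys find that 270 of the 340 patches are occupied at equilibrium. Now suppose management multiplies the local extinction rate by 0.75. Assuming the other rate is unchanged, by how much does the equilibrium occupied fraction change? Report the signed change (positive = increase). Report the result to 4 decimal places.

0.0515

Observed p* = 270/340 = 0.79412.
Balance c(1−p*) = e gives e = 1.193×(1 − 0.79412) = 0.24561.
New p* = 1 − e/c = 1 − 0.18421/1.19300 = 0.84559.
Δp* = 0.84559 − 0.79412 = +0.05147.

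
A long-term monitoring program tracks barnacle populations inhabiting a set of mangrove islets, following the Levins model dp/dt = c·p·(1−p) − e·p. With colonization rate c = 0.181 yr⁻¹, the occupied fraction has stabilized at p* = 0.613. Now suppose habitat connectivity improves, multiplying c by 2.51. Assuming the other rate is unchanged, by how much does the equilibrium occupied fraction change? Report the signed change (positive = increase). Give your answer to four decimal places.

0.2328

Balance c(1−p*) = e gives e = 0.181×(1 − 0.61300) = 0.07005.
New p* = 1 − e/c = 1 − 0.07005/0.45431 = 0.84581.
Δp* = 0.84581 − 0.61300 = +0.23281.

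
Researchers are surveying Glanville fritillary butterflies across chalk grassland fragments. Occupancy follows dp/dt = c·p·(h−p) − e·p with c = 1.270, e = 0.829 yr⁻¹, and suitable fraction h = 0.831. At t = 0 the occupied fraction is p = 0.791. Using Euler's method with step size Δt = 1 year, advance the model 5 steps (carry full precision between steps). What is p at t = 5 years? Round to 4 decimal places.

0.1772

Update rule: p ← p + [c·p·(h−p) − e·p]·Δt with Δt = 1.
step 1: Δp = -0.61556, p = 0.17544
step 2: Δp = +0.00062, p = 0.17607
step 3: Δp = +0.00049, p = 0.17655
step 4: Δp = +0.00038, p = 0.17693
step 5: Δp = +0.00029, p = 0.17723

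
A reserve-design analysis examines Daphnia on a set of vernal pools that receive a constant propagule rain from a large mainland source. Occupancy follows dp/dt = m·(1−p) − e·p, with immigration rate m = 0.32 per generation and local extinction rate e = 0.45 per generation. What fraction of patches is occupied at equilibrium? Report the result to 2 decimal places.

At equilibrium the propagule rain into empty patches balances local extinction: m(1−p*) = e·p*.
p* = m/(m+e) = 0.32/(0.32+0.45) = 0.32/0.7700 = 0.4156.

0.42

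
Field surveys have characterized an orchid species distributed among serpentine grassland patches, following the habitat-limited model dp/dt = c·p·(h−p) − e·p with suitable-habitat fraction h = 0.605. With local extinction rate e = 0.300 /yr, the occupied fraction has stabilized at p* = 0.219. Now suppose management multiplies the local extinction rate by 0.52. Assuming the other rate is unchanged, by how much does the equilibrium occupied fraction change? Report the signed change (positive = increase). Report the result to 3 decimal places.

Balance c(h−p*) = e gives c = e/(0.605 − 0.21900) = 0.300/0.38600 = 0.77720.
New p* = 0.605 − e/c = 0.605 − 0.15600/0.77720 = 0.40428.
Δp* = 0.40428 − 0.21900 = +0.18528.

0.185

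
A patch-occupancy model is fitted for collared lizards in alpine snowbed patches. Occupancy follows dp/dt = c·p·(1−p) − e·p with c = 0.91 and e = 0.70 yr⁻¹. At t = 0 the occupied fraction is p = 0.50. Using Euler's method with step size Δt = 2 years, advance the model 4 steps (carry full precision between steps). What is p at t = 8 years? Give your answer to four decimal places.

Update rule: p ← p + [c·p·(1−p) − e·p]·Δt with Δt = 2.
p: 0.50000 → 0.25500  (Δp = -0.24500)
p: 0.25500 → 0.24375  (Δp = -0.01125)
p: 0.24375 → 0.23799  (Δp = -0.00576)
p: 0.23799 → 0.23486  (Δp = -0.00313)

0.2349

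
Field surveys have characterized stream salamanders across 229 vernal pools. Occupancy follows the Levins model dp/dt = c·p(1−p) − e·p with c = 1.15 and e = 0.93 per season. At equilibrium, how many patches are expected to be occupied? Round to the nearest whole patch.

p* = 1 − e/c = 1 − 0.93/1.15 = 0.1913.
Expected occupied patches = N × p* = 229 × 0.1913 = 43.81 ≈ 44.

44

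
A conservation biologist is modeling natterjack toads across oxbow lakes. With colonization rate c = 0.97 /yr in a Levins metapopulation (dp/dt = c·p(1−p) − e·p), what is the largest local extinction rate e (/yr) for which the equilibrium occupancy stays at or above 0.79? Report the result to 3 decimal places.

1 − e/c ≥ 0.79 ⇒ e ≤ c(1 − 0.79) = 0.97 × 0.2100.
e_max = 0.2037.

0.204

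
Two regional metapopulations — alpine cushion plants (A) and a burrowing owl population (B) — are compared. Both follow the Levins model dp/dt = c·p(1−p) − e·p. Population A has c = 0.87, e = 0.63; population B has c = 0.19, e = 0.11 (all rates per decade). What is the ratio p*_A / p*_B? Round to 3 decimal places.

A: p*_A = 1 − 0.63/0.87 = 0.2759.
B: p*_B = 1 − 0.11/0.19 = 0.4211.
p*_A / p*_B = 0.2759/0.4211 = 0.6552.

0.655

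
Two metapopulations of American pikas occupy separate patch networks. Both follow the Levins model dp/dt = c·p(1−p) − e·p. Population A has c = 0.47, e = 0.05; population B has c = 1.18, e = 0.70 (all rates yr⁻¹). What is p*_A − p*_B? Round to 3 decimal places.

A: p*_A = 1 − 0.05/0.47 = 0.8936.
B: p*_B = 1 − 0.70/1.18 = 0.4068.
p*_A − p*_B = 0.8936 − 0.4068 = 0.4868.

0.487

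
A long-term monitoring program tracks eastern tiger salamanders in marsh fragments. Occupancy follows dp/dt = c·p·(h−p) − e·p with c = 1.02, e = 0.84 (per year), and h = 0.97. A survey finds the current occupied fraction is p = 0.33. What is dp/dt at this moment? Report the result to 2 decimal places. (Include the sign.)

-0.06

Colonization term: c·p·(h−p) = 1.02×0.33×0.6400 = 0.21542.
Extinction term: e·p = 0.27720.
dp/dt = 0.21542 − 0.27720 = -0.06178.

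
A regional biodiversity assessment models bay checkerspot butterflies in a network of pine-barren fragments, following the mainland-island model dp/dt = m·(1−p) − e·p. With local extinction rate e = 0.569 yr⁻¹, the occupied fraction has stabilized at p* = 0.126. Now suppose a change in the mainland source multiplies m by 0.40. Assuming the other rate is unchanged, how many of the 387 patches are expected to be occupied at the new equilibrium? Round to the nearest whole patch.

21

Balance m(1−p*) = e·p* gives m = e·p*/(1−p*) = 0.569×0.12600/0.87400 = 0.08203.
New p* = m/(m+e) = 0.03281/(0.03281+0.56900) = 0.05452.
Expected occupied = 387 × 0.05452 = 21.10 ≈ 21.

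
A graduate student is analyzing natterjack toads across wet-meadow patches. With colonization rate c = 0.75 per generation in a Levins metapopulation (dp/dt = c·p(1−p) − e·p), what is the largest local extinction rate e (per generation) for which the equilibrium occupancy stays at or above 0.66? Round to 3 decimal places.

1 − e/c ≥ 0.66 ⇒ e ≤ c(1 − 0.66) = 0.75 × 0.3400.
e_max = 0.2550.

0.255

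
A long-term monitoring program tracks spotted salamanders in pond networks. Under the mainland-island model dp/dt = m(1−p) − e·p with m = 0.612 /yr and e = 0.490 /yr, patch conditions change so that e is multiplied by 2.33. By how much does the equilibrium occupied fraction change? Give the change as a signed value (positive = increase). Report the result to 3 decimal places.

Before: p* = 0.612/(0.612+0.490) = 0.5554.
After: m = 0.612, e = 1.1417; p* = 0.612/1.7537 = 0.3490.
Δp* = 0.3490 − 0.5554 = -0.2064.

-0.206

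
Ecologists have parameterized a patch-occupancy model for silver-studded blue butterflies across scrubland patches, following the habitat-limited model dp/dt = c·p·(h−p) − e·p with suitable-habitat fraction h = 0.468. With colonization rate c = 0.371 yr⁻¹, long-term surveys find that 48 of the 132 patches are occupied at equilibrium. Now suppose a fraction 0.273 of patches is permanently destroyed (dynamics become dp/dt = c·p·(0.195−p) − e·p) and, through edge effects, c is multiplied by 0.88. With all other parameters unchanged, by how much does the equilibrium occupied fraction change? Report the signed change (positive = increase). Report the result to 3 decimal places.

-0.287

Observed p* = 48/132 = 0.36364.
Balance c(h−p*) = e gives e = 0.371×(0.468 − 0.36364) = 0.03872.
New p* = 0.195 − e/c = 0.195 − 0.03872/0.32648 = 0.07640.
Δp* = 0.07640 − 0.36364 = -0.28724.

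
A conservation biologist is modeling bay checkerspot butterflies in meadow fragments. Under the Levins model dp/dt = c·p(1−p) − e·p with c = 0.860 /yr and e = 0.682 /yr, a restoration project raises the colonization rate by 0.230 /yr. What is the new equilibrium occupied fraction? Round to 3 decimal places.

Before: p* = 1 − 0.682/0.860 = 0.2070.
After the change, c = 1.09, e = 0.682, so p* = 1 − 0.682/1.09 = 0.3743.

0.374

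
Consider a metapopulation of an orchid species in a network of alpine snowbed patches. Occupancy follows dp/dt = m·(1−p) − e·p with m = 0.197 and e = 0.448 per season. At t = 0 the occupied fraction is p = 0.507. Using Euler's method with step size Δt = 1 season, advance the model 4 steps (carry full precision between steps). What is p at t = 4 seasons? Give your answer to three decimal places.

Update rule: p ← p + [m·(1−p) − e·p]·Δt with Δt = 1.
t = 1: p = 0.50700 + (-0.13001) = 0.37699
t = 2: p = 0.37699 + (-0.04616) = 0.33083
t = 3: p = 0.33083 + (-0.01639) = 0.31444
t = 4: p = 0.31444 + (-0.00582) = 0.30863

0.309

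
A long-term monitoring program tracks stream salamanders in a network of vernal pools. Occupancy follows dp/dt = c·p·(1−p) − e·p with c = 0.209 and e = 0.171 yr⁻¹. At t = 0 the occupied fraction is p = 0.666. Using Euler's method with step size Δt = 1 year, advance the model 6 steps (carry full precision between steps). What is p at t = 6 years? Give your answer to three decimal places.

0.418

Update rule: p ← p + [c·p·(1−p) − e·p]·Δt with Δt = 1.
  1  |  dp/dt·Δt = -0.067395  |  p_1 = 0.598605
  2  |  dp/dt·Δt = -0.052144  |  p_2 = 0.546461
  3  |  dp/dt·Δt = -0.041646  |  p_3 = 0.504815
  4  |  dp/dt·Δt = -0.034078  |  p_4 = 0.470737
  5  |  dp/dt·Δt = -0.028425  |  p_5 = 0.442312
  6  |  dp/dt·Δt = -0.024081  |  p_6 = 0.418231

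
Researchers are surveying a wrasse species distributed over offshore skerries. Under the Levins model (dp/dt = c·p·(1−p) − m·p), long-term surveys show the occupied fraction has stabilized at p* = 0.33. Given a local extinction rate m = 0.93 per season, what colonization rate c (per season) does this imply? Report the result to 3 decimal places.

1.388

At equilibrium c(1−p*) = m, so c = m/(1−p*).
c = 0.93/(1 − 0.33) = 0.93/0.6700 = 1.3881.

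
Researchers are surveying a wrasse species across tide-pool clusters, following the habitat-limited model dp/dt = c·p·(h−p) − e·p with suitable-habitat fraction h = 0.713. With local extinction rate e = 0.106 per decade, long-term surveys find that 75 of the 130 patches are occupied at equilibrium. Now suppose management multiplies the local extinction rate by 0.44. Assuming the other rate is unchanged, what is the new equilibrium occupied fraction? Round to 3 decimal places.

0.653

Observed p* = 75/130 = 0.57692.
Balance c(h−p*) = e gives c = e/(0.713 − 0.57692) = 0.106/0.13608 = 0.77895.
New p* = 0.713 − e/c = 0.713 − 0.04664/0.77895 = 0.65312.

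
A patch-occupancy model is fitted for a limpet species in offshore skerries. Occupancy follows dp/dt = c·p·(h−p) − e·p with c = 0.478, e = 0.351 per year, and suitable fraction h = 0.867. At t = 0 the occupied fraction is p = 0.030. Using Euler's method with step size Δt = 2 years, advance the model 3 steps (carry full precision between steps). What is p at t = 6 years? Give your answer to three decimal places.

0.039

Update rule: p ← p + [c·p·(h−p) − e·p]·Δt with Δt = 2.
p: 0.03000 → 0.03295  (Δp = +0.00295)
p: 0.03295 → 0.03609  (Δp = +0.00314)
p: 0.03609 → 0.03942  (Δp = +0.00333)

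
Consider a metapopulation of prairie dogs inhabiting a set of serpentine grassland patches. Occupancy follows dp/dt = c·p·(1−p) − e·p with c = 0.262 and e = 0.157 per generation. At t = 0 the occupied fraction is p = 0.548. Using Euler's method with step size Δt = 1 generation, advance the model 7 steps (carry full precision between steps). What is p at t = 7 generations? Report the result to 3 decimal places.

Update rule: p ← p + [c·p·(1−p) − e·p]·Δt with Δt = 1.
t = 1: p = 0.54800 + (-0.02114) = 0.52686
t = 2: p = 0.52686 + (-0.01741) = 0.50945
t = 3: p = 0.50945 + (-0.01451) = 0.49495
t = 4: p = 0.49495 + (-0.01221) = 0.48273
t = 5: p = 0.48273 + (-0.01037) = 0.47237
t = 6: p = 0.47237 + (-0.00886) = 0.46350
t = 7: p = 0.46350 + (-0.00762) = 0.45589

0.456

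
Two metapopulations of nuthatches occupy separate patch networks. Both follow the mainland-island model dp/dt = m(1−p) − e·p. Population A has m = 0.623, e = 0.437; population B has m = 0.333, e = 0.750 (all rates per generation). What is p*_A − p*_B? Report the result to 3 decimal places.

0.280

A: p*_A = m/(m+e) = 0.623/1.0600 = 0.5877.
B: p*_B = 0.333/1.0830 = 0.3075.
p*_A − p*_B = 0.5877 − 0.3075 = 0.2803.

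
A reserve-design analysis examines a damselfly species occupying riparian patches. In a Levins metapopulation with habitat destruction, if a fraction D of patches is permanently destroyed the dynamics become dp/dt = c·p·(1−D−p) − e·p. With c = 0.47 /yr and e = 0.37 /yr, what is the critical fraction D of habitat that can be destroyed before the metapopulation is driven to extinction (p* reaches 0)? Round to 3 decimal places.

The nontrivial equilibrium is p* = (1−D) − e/c; extinction occurs when this hits zero.
So D_crit = 1 − e/c = 1 − 0.37/0.47 = 1 − 0.7872 = 0.2128.
This equals the undisturbed p*, a classic result of Lande's extension.

0.213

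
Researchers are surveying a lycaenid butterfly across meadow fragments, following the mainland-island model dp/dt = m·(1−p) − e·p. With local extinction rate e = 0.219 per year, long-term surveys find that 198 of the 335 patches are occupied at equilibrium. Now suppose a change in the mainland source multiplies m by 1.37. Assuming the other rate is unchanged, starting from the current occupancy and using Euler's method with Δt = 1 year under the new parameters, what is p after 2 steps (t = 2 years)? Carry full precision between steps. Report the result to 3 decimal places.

0.656

Observed p* = 198/335 = 0.59104.
Balance m(1−p*) = e·p* gives m = e·p*/(1−p*) = 0.219×0.59104/0.40896 = 0.31651.
Starting from p₀ = 0.59104; update p ← p + (dp/dt)·Δt with the new parameters.
step 1: Δp = +0.04789, p = 0.63894
step 2: Δp = +0.01664, p = 0.65557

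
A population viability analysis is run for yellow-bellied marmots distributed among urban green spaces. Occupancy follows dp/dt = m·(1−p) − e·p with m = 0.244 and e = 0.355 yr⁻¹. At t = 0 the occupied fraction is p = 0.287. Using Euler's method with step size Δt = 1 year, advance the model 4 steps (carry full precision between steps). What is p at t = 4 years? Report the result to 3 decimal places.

Update rule: p ← p + [m·(1−p) − e·p]·Δt with Δt = 1.
p: 0.28700 → 0.35909  (Δp = +0.07209)
p: 0.35909 → 0.38799  (Δp = +0.02891)
p: 0.38799 → 0.39959  (Δp = +0.01159)
p: 0.39959 → 0.40423  (Δp = +0.00465)

0.404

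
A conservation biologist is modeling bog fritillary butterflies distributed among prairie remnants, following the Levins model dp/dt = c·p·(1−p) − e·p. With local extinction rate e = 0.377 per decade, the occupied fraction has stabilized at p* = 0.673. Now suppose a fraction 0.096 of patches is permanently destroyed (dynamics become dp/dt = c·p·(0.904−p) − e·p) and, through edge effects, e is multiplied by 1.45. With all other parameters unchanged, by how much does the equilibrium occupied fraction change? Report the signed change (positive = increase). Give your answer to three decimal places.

Balance c(1−p*) = e gives c = e/(1 − 0.67300) = 0.377/0.32700 = 1.15291.
New p* = 0.904 − e/c = 0.904 − 0.54665/1.15291 = 0.42985.
Δp* = 0.42985 − 0.67300 = -0.24315.

-0.243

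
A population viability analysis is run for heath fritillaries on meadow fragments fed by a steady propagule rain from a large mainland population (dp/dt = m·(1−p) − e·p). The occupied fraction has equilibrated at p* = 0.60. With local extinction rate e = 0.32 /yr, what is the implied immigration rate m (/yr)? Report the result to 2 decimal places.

At equilibrium m(1−p*) = e·p*, so m = e·p*/(1−p*).
m = 0.32 × 0.60 / 0.4000 = 0.1920/0.4000 = 0.4800.

0.48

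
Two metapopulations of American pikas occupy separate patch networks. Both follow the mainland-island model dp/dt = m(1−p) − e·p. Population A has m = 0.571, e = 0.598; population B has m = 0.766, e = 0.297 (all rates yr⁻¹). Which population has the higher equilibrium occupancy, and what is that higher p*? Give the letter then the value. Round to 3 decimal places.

B, 0.721

A: p*_A = m/(m+e) = 0.571/1.1690 = 0.4885.
B: p*_B = 0.766/1.0630 = 0.7206.
B is higher at 0.7206.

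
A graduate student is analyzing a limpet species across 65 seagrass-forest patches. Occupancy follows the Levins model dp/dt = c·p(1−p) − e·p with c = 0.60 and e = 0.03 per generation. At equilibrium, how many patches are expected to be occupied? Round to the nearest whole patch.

62

p* = 1 − e/c = 1 − 0.03/0.60 = 0.9500.
Expected occupied patches = N × p* = 65 × 0.9500 = 61.75 ≈ 62.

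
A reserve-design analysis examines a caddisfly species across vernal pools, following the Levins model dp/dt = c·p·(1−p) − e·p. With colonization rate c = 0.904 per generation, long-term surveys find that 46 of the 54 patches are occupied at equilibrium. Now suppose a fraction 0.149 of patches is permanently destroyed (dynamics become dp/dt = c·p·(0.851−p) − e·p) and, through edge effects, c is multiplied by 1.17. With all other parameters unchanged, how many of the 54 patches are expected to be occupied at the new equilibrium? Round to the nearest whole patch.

39

Observed p* = 46/54 = 0.85185.
Balance c(1−p*) = e gives e = 0.904×(1 − 0.85185) = 0.13393.
New p* = 0.851 − e/c = 0.851 − 0.13393/1.05768 = 0.72437.
Expected occupied = 54 × 0.72437 = 39.12 ≈ 39.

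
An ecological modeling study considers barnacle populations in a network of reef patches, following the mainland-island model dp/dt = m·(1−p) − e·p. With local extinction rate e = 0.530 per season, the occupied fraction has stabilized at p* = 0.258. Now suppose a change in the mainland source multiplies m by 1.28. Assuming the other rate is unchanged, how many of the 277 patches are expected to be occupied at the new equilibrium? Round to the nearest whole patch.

Balance m(1−p*) = e·p* gives m = e·p*/(1−p*) = 0.530×0.25800/0.74200 = 0.18429.
New p* = m/(m+e) = 0.23589/(0.23589+0.53000) = 0.30799.
Expected occupied = 277 × 0.30799 = 85.31 ≈ 85.

85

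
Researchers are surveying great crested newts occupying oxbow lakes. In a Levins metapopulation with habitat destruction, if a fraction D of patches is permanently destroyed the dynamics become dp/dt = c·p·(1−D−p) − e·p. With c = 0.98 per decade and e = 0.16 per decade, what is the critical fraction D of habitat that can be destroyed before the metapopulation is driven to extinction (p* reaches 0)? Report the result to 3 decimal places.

The nontrivial equilibrium is p* = (1−D) − e/c; extinction occurs when this hits zero.
So D_crit = 1 − e/c = 1 − 0.16/0.98 = 1 − 0.1633 = 0.8367.
Note this equals the original equilibrium occupancy — the Levins extinction-debt result.

0.837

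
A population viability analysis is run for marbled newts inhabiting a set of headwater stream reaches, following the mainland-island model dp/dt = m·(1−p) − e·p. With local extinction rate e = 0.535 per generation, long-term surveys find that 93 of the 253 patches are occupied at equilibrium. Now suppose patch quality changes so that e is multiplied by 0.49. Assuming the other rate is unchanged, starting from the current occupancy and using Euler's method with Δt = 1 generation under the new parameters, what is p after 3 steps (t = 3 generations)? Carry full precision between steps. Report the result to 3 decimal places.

Observed p* = 93/253 = 0.36759.
Balance m(1−p*) = e·p* gives m = e·p*/(1−p*) = 0.535×0.36759/0.63241 = 0.31097.
Starting from p₀ = 0.36759; update p ← p + (dp/dt)·Δt with the new parameters.
t = 1: p = 0.36759 + (+0.10030) = 0.46789
t = 2: p = 0.46789 + (+0.04281) = 0.51070
t = 3: p = 0.51070 + (+0.01828) = 0.52898

0.529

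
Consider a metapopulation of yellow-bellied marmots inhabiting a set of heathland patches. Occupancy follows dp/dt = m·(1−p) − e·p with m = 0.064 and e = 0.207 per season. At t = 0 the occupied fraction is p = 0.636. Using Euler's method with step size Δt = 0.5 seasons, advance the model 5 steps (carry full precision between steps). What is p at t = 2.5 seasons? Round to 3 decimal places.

0.429

Update rule: p ← p + [m·(1−p) − e·p]·Δt with Δt = 0.5.
t = 0.5: p = 0.63600 + (-0.05418) = 0.58182
t = 1: p = 0.58182 + (-0.04684) = 0.53499
t = 1.5: p = 0.53499 + (-0.04049) = 0.49449
t = 2: p = 0.49449 + (-0.03500) = 0.45949
t = 2.5: p = 0.45949 + (-0.03026) = 0.42923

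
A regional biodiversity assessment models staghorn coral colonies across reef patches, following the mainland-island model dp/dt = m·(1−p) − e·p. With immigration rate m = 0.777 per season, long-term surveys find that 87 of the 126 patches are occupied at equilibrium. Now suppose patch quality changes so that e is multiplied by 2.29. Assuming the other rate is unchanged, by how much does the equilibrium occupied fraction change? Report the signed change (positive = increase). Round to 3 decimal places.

-0.197

Observed p* = 87/126 = 0.69048.
Balance m(1−p*) = e·p* gives e = m(1−p*)/p* = 0.777×0.30952/0.69048 = 0.34830.
New p* = m/(m+e) = 0.77700/(0.77700+0.79761) = 0.49346.
Δp* = 0.49346 − 0.69048 = -0.19702.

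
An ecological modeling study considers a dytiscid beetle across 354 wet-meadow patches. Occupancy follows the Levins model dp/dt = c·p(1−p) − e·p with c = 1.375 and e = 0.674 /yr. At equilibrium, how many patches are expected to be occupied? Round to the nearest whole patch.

p* = 1 − e/c = 1 − 0.674/1.375 = 0.5098.
Expected occupied patches = N × p* = 354 × 0.5098 = 180.48 ≈ 180.

180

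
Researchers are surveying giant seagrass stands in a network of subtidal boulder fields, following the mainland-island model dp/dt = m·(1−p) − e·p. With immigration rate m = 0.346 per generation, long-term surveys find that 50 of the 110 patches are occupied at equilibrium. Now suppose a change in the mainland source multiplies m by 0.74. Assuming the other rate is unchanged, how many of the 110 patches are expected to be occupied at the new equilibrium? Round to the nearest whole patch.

42

Observed p* = 50/110 = 0.45455.
Balance m(1−p*) = e·p* gives e = m(1−p*)/p* = 0.346×0.54545/0.45455 = 0.41519.
New p* = m/(m+e) = 0.25604/(0.25604+0.41519) = 0.38145.
Expected occupied = 110 × 0.38145 = 41.96 ≈ 42.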